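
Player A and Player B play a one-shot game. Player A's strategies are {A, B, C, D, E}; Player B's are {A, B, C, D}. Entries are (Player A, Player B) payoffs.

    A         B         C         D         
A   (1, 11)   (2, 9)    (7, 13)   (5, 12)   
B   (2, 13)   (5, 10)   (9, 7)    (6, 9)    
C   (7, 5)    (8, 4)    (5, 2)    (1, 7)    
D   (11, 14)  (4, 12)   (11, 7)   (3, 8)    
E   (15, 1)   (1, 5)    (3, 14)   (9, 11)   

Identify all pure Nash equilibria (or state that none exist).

There is no pure-strategy Nash equilibrium

A profile is a Nash equilibrium when each player is best-responding to the other.
Player A's best responses — vs A: E (payoff 15); vs B: C (payoff 8); vs C: D (payoff 11); vs D: E (payoff 9).
Player B's best responses — vs A: C (payoff 13); vs B: A (payoff 13); vs C: D (payoff 7); vs D: A (payoff 14); vs E: C (payoff 14).
No cell has both players best-responding. For instance, Player A's best reply to A is E, but against E Player B prefers C over A.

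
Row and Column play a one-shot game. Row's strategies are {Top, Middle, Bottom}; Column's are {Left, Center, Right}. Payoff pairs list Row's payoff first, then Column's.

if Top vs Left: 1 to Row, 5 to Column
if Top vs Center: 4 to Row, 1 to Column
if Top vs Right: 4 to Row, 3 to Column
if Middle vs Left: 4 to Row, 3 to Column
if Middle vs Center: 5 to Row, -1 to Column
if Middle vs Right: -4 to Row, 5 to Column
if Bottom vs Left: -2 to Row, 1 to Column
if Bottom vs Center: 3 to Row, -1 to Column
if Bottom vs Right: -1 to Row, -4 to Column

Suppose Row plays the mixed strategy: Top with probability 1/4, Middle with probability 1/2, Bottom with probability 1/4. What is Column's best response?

Compute Column's expected payoff from each pure strategy against the given mix.
Left: (1/4)·5 + (1/2)·3 + (1/4)·1 = 3
Center: (1/4)·1 + (1/2)·(-1) + (1/4)·(-1) = -1/2
Right: (1/4)·3 + (1/2)·5 + (1/4)·(-4) = 9/4
Highest expected payoff is 3, from Left.

Left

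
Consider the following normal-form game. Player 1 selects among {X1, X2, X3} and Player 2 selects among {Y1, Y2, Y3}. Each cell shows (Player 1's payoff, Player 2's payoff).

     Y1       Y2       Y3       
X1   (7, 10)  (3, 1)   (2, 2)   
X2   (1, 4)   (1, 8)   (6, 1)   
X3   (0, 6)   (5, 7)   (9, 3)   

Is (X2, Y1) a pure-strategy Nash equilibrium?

No

Holding Player 2 at Y1: Player 1 gets 1 from X2 but could get 7 by switching to X1. Player 1 has a profitable deviation.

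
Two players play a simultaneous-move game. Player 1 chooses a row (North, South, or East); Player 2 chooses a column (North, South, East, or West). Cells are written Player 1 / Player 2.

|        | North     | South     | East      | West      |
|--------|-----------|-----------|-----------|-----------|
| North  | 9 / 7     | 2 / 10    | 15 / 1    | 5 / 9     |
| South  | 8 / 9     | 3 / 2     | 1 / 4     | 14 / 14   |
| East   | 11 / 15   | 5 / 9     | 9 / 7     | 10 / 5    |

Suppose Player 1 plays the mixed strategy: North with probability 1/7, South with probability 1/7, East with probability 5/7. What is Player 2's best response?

North

Compute Player 2's expected payoff from each pure strategy against the given mix.
North: (1/7)·7 + (1/7)·9 + (5/7)·15 = 13
South: (1/7)·10 + (1/7)·2 + (5/7)·9 = 57/7
East: (1/7)·1 + (1/7)·4 + (5/7)·7 = 40/7
West: (1/7)·9 + (1/7)·14 + (5/7)·5 = 48/7
Highest expected payoff is 13, from North.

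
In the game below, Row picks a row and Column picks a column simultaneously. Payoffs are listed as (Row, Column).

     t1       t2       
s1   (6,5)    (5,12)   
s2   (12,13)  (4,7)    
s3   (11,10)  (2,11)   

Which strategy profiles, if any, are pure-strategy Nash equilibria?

(s1, t2) and (s2, t1)

Check mutual best responses: a cell is a NE iff neither player can gain by unilaterally deviating.
Row's best responses — vs t1: s2 (payoff 12); vs t2: s1 (payoff 5).
Column's best responses — vs s1: t2 (payoff 12); vs s2: t1 (payoff 13); vs s3: t2 (payoff 11).
Mutual best responses occur at (s1, t2) and (s2, t1); at each, neither player gains by switching.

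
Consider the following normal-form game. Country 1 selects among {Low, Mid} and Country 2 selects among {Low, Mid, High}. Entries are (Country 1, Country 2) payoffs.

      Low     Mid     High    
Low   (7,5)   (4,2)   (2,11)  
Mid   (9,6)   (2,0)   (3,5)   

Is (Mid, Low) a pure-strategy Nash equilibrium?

Holding Country 2 at Low: Country 1 gets 9 from Mid, versus 7 from Low. No profitable deviation for Country 1.
Holding Country 1 at Mid: Country 2 gets 6 from Low, versus 0 from Mid, 5 from High. No profitable deviation for Country 2 either.

Yes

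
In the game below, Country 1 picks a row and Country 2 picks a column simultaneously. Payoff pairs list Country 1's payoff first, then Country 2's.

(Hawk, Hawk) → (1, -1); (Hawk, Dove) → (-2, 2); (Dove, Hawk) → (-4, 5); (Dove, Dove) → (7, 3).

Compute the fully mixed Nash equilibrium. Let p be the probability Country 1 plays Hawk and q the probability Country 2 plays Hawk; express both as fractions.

In a mixed NE each player is indifferent between their pure strategies, so the opponent's mix sets the indifference.
Country 2 indifferent between Hawk and Dove: p·(-1) + (1−p)·5 = p·2 + (1−p)·3 ⟹ 5 + (-6)p = 3 + (-1)p ⟹ p = 2/5.
Country 1 indifferent between Hawk and Dove: q·1 + (1−q)·(-2) = q·(-4) + (1−q)·7 ⟹ (-2) + 3q = 7 + (-11)q ⟹ q = 9/14.

p = 2/5, q = 9/14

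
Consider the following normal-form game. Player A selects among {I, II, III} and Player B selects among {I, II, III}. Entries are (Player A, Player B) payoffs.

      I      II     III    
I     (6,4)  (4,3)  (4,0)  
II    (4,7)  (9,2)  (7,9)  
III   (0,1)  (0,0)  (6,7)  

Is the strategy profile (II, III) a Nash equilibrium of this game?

Holding Player B at III: Player A gets 7 from II, versus 4 from I, 6 from III. No profitable deviation for Player A.
Holding Player A at II: Player B gets 9 from III, versus 7 from I, 2 from II. No profitable deviation for Player B either.

Yes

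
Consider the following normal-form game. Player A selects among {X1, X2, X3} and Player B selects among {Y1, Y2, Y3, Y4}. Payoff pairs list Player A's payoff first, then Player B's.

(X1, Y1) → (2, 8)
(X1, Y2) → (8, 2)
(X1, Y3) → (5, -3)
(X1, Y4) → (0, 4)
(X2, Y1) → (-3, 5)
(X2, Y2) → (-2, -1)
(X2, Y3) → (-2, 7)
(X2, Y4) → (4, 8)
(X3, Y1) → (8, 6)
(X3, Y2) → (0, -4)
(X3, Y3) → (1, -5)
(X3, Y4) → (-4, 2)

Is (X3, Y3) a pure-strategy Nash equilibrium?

Holding Player B at Y3: Player A gets 1 from X3 but could get 5 by switching to X1. Player A has a profitable deviation.

No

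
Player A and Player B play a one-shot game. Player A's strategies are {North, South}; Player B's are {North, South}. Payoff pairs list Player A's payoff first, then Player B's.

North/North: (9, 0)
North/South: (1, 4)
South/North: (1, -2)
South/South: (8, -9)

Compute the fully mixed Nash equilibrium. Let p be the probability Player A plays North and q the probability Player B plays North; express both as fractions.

Each player's mixing probability is pinned down by making the *other* player indifferent.
Player B indifferent between North and South: p·0 + (1−p)·(-2) = p·4 + (1−p)·(-9) ⟹ (-2) + 2p = (-9) + 13p ⟹ p = 7/11.
Player A indifferent between North and South: q·9 + (1−q)·1 = q·1 + (1−q)·8 ⟹ 1 + 8q = 8 + (-7)q ⟹ q = 7/15.

p = 7/11, q = 7/15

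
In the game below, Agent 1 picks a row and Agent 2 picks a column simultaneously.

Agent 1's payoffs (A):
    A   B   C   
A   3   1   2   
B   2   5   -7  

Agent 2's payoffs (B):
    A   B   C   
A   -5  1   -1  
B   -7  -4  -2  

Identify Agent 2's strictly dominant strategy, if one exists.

No strictly dominant strategy

A strategy is strictly dominant if it gives Agent 2 a strictly higher payoff than every other strategy, against every choice by the opponent.
A is not dominant: against A, B gives 1 > -5.
B is not dominant: against B, C gives -2 > -4.
C is not dominant: against A, B gives 1 > -1.
No single strategy is best against every opponent action.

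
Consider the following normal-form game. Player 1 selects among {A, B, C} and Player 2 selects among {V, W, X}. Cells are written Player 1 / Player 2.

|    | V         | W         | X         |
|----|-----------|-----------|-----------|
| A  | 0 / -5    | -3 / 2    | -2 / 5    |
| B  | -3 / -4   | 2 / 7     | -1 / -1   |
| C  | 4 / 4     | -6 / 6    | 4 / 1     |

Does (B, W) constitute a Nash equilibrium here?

Holding Player 2 at W: Player 1 gets 2 from B, versus -3 from A, -6 from C. No profitable deviation for Player 1.
Holding Player 1 at B: Player 2 gets 7 from W, versus -4 from V, -1 from X. No profitable deviation for Player 2 either.

Yes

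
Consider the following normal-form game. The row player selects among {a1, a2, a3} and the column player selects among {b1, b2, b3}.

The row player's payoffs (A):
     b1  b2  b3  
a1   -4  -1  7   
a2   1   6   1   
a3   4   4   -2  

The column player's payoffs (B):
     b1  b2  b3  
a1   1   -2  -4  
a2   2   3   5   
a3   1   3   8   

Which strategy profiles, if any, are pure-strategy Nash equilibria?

A profile is a Nash equilibrium when each player is best-responding to the other.
The row player's best responses — vs b1: a3 (payoff 4); vs b2: a2 (payoff 6); vs b3: a1 (payoff 7).
The column player's best responses — vs a1: b1 (payoff 1); vs a2: b3 (payoff 5); vs a3: b3 (payoff 8).
No cell has both players best-responding. For instance, the row player's best reply to b3 is a1, but against a1 the column player prefers b1 over b3.

None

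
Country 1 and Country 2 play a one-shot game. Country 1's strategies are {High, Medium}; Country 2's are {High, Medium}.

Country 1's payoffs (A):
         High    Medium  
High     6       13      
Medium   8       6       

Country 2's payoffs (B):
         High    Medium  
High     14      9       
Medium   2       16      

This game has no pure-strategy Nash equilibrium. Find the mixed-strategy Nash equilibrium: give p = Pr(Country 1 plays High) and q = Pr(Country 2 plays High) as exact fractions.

p = 14/19, q = 7/9

In a mixed NE each player is indifferent between their pure strategies, so the opponent's mix sets the indifference.
Country 2 indifferent between High and Medium: p·14 + (1−p)·2 = p·9 + (1−p)·16 ⟹ 2 + 12p = 16 + (-7)p ⟹ p = 14/19.
Country 1 indifferent between High and Medium: q·6 + (1−q)·13 = q·8 + (1−q)·6 ⟹ 13 + (-7)q = 6 + 2q ⟹ q = 7/9.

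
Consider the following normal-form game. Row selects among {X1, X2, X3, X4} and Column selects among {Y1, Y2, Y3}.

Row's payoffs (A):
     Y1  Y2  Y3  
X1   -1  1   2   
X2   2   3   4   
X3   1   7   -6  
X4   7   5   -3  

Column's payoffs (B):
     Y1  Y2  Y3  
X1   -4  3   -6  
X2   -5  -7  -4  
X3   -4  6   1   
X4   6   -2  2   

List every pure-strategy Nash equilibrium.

(X2, Y3), (X3, Y2), and (X4, Y1)

A profile is a Nash equilibrium when each player is best-responding to the other.
Row's best responses — vs Y1: X4 (payoff 7); vs Y2: X3 (payoff 7); vs Y3: X2 (payoff 4).
Column's best responses — vs X1: Y2 (payoff 3); vs X2: Y3 (payoff -4); vs X3: Y2 (payoff 6); vs X4: Y1 (payoff 6).
Mutual best responses occur at (X2, Y3), (X3, Y2), and (X4, Y1); at each, neither player gains by switching.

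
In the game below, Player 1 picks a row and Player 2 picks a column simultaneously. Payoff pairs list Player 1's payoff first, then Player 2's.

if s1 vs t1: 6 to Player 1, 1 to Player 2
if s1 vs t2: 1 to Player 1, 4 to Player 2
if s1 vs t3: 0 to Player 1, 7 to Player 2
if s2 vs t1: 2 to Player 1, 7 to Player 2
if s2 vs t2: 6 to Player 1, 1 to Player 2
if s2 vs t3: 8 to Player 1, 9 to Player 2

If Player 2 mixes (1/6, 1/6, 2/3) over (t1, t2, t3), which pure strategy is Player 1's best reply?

Compute Player 1's expected payoff from each pure strategy against the given mix.
s1: (1/6)·6 + (1/6)·1 + (2/3)·0 = 7/6
s2: (1/6)·2 + (1/6)·6 + (2/3)·8 = 20/3
Highest expected payoff is 20/3, from s2.

s2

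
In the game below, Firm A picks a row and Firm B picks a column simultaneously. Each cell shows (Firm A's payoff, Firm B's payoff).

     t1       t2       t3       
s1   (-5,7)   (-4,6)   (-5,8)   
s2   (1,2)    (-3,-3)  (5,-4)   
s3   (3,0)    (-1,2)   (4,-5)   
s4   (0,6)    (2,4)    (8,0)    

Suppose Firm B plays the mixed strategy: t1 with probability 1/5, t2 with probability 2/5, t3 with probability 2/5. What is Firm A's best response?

s4

Compute Firm A's expected payoff from each pure strategy against the given mix.
s1: (1/5)·(-5) + (2/5)·(-4) + (2/5)·(-5) = -23/5
s2: (1/5)·1 + (2/5)·(-3) + (2/5)·5 = 1
s3: (1/5)·3 + (2/5)·(-1) + (2/5)·4 = 9/5
s4: (1/5)·0 + (2/5)·2 + (2/5)·8 = 4
Highest expected payoff is 4, from s4.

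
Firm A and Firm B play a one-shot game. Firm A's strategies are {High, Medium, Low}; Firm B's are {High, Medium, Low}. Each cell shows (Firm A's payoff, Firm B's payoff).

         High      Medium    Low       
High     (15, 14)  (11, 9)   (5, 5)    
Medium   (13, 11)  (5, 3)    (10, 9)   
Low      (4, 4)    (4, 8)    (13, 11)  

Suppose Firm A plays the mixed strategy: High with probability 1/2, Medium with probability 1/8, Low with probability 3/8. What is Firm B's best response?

High

Compute Firm B's expected payoff from each pure strategy against the given mix.
High: (1/2)·14 + (1/8)·11 + (3/8)·4 = 79/8
Medium: (1/2)·9 + (1/8)·3 + (3/8)·8 = 63/8
Low: (1/2)·5 + (1/8)·9 + (3/8)·11 = 31/4
Highest expected payoff is 79/8, from High.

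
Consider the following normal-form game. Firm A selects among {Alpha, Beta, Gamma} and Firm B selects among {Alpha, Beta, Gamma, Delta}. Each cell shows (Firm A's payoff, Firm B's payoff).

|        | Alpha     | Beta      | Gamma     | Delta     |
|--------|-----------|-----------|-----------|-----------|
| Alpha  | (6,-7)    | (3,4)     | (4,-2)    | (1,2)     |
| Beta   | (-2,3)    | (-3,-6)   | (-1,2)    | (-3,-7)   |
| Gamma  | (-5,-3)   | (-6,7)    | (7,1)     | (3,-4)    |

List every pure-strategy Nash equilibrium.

Find each player's best response to every opponent strategy; NE are the intersections.
Firm A's best responses — vs Alpha: Alpha (payoff 6); vs Beta: Alpha (payoff 3); vs Gamma: Gamma (payoff 7); vs Delta: Gamma (payoff 3).
Firm B's best responses — vs Alpha: Beta (payoff 4); vs Beta: Alpha (payoff 3); vs Gamma: Beta (payoff 7).
The only mutual best response is (Alpha, Beta); neither player gains by switching there.

(Alpha, Beta)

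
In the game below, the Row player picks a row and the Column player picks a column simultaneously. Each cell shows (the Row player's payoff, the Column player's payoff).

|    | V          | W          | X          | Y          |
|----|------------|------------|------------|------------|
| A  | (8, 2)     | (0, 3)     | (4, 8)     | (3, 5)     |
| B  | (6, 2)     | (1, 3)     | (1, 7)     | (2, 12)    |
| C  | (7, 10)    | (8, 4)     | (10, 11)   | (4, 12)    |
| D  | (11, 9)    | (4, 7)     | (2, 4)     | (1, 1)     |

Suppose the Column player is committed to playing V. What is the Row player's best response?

D

With the Column player fixed at V, the Row player's payoffs are: A → 8, B → 6, C → 7, D → 11.
The maximum is 11, achieved by D.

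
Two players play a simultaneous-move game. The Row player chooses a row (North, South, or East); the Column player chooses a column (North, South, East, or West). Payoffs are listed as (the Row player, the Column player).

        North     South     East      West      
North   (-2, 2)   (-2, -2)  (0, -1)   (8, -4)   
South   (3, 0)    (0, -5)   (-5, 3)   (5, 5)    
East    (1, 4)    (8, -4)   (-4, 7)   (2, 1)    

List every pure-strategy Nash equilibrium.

None

A profile is a Nash equilibrium when each player is best-responding to the other.
The Row player's best responses — vs North: South (payoff 3); vs South: East (payoff 8); vs East: North (payoff 0); vs West: North (payoff 8).
The Column player's best responses — vs North: North (payoff 2); vs South: West (payoff 5); vs East: East (payoff 7).
No cell has both players best-responding. For instance, the Row player's best reply to West is North, but against North the Column player prefers North over West.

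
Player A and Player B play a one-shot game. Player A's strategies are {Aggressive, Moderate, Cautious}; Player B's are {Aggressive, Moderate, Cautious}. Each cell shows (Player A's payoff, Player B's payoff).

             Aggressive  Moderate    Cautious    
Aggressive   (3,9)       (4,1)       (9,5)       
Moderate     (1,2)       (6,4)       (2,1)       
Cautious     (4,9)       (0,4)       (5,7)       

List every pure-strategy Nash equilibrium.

Check mutual best responses: a cell is a NE iff neither player can gain by unilaterally deviating.
Player A's best responses — vs Aggressive: Cautious (payoff 4); vs Moderate: Moderate (payoff 6); vs Cautious: Aggressive (payoff 9).
Player B's best responses — vs Aggressive: Aggressive (payoff 9); vs Moderate: Moderate (payoff 4); vs Cautious: Aggressive (payoff 9).
Mutual best responses occur at (Moderate, Moderate) and (Cautious, Aggressive); at each, neither player gains by switching.

(Moderate, Moderate) and (Cautious, Aggressive)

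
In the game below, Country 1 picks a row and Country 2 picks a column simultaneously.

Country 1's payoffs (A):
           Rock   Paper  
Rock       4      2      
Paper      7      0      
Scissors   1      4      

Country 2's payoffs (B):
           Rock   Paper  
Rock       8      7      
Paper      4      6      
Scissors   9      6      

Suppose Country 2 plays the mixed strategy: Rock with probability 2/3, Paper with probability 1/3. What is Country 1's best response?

Paper

Country 1's best reply maximizes expected payoff against the mix.
Rock: (2/3)·4 + (1/3)·2 = 10/3
Paper: (2/3)·7 + (1/3)·0 = 14/3
Scissors: (2/3)·1 + (1/3)·4 = 2
Highest expected payoff is 14/3, from Paper.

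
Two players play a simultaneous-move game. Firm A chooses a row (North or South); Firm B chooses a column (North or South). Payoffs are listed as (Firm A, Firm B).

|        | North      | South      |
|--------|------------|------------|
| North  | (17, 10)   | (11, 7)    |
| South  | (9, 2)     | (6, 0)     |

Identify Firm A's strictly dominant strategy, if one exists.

A strategy is strictly dominant if it gives Firm A a strictly higher payoff than every other strategy, against every choice by the opponent.
North strictly dominates: vs North: 17 > 9; vs South: 11 > 6.

North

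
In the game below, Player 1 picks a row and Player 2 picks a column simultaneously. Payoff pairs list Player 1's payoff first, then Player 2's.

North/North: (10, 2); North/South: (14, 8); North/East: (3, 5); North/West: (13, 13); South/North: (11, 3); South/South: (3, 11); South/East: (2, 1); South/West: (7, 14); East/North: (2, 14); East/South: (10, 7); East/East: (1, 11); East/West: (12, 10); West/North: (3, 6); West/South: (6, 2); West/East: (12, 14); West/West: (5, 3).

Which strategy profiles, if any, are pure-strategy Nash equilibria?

A profile is a Nash equilibrium when each player is best-responding to the other.
Player 1's best responses — vs North: South (payoff 11); vs South: North (payoff 14); vs East: West (payoff 12); vs West: North (payoff 13).
Player 2's best responses — vs North: West (payoff 13); vs South: West (payoff 14); vs East: North (payoff 14); vs West: East (payoff 14).
Mutual best responses occur at (North, West) and (West, East); at each, neither player gains by switching.

(North, West) and (West, East)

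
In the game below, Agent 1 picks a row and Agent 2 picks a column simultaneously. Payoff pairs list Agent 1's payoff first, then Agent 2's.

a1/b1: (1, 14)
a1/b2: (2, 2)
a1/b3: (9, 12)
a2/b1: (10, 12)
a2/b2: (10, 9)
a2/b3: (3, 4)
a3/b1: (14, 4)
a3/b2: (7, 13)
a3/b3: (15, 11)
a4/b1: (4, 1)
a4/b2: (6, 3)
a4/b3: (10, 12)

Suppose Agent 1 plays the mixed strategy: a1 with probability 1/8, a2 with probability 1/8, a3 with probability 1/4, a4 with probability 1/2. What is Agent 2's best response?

b3

Agent 2's best reply maximizes expected payoff against the mix.
b1: (1/8)·14 + (1/8)·12 + (1/4)·4 + (1/2)·1 = 19/4
b2: (1/8)·2 + (1/8)·9 + (1/4)·13 + (1/2)·3 = 49/8
b3: (1/8)·12 + (1/8)·4 + (1/4)·11 + (1/2)·12 = 43/4
Highest expected payoff is 43/4, from b3.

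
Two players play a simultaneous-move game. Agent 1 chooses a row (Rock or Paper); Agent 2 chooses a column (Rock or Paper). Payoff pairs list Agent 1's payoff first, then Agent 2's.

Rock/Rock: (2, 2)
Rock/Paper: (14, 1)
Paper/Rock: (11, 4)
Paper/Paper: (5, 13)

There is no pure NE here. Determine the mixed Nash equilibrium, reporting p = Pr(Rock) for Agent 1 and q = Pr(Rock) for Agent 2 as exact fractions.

In a mixed NE each player is indifferent between their pure strategies, so the opponent's mix sets the indifference.
Agent 2 indifferent between Rock and Paper: p·2 + (1−p)·4 = p·1 + (1−p)·13 ⟹ 4 + (-2)p = 13 + (-12)p ⟹ p = 9/10.
Agent 1 indifferent between Rock and Paper: q·2 + (1−q)·14 = q·11 + (1−q)·5 ⟹ 14 + (-12)q = 5 + 6q ⟹ q = 1/2.

p = 9/10, q = 1/2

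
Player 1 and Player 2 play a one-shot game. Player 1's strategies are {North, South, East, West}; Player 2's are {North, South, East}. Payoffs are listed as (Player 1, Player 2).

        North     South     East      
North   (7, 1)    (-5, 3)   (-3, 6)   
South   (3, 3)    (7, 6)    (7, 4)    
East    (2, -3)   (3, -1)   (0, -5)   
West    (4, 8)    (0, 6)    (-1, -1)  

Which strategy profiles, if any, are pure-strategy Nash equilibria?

Find each player's best response to every opponent strategy; NE are the intersections.
Player 1's best responses — vs North: North (payoff 7); vs South: South (payoff 7); vs East: South (payoff 7).
Player 2's best responses — vs North: East (payoff 6); vs South: South (payoff 6); vs East: South (payoff -1); vs West: North (payoff 8).
The only mutual best response is (South, South); neither player gains by switching there.

(South, South)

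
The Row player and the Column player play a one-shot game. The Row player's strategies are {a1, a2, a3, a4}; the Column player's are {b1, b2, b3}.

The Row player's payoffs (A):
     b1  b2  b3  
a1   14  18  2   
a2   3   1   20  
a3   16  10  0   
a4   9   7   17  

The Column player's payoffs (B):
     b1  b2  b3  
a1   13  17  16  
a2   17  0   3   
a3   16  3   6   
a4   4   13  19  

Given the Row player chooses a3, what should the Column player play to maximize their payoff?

b1

With the Row player fixed at a3, the Column player's payoffs are: b1 → 16, b2 → 3, b3 → 6.
The maximum is 16, achieved by b1.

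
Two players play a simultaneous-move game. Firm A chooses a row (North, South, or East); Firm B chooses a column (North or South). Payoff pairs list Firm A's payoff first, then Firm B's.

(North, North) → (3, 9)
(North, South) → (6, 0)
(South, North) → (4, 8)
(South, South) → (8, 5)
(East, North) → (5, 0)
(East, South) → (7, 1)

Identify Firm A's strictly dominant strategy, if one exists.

None

Check whether one of Firm A's strategies beats all alternatives regardless of what the opponent does.
North is not dominant: against North, South gives 4 > 3.
South is not dominant: against North, East gives 5 > 4.
East is not dominant: against South, South gives 8 > 7.
No single strategy is best against every opponent action.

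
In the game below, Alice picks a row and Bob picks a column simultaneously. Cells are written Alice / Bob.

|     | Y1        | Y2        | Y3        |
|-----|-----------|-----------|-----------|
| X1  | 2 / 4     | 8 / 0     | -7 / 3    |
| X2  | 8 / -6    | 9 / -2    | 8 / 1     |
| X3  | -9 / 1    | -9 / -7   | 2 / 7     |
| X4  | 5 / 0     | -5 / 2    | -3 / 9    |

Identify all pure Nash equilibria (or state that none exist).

(X2, Y3)

Find each player's best response to every opponent strategy; NE are the intersections.
Alice's best responses — vs Y1: X2 (payoff 8); vs Y2: X2 (payoff 9); vs Y3: X2 (payoff 8).
Bob's best responses — vs X1: Y1 (payoff 4); vs X2: Y3 (payoff 1); vs X3: Y3 (payoff 7); vs X4: Y3 (payoff 9).
The only mutual best response is (X2, Y3); neither player gains by switching there.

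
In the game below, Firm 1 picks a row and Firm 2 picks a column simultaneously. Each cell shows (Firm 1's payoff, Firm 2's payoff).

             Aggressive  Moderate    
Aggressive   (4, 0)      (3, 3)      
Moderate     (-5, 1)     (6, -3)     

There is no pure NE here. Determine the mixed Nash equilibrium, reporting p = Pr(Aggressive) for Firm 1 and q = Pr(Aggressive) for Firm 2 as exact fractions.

Each player's mixing probability is pinned down by making the *other* player indifferent.
Firm 2 indifferent between Aggressive and Moderate: p·0 + (1−p)·1 = p·3 + (1−p)·(-3) ⟹ 1 + (-1)p = (-3) + 6p ⟹ p = 4/7.
Firm 1 indifferent between Aggressive and Moderate: q·4 + (1−q)·3 = q·(-5) + (1−q)·6 ⟹ 3 + 1q = 6 + (-11)q ⟹ q = 1/4.

p = 4/7, q = 1/4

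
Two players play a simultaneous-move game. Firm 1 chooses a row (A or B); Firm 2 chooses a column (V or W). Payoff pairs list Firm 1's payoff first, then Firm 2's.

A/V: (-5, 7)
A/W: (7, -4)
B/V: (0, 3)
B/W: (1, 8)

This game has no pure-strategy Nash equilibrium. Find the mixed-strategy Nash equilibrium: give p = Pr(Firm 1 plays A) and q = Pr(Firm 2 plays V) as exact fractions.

p = 5/16, q = 6/11

Each player's mixing probability is pinned down by making the *other* player indifferent.
Firm 2 indifferent between V and W: p·7 + (1−p)·3 = p·(-4) + (1−p)·8 ⟹ 3 + 4p = 8 + (-12)p ⟹ p = 5/16.
Firm 1 indifferent between A and B: q·(-5) + (1−q)·7 = q·0 + (1−q)·1 ⟹ 7 + (-12)q = 1 + (-1)q ⟹ q = 6/11.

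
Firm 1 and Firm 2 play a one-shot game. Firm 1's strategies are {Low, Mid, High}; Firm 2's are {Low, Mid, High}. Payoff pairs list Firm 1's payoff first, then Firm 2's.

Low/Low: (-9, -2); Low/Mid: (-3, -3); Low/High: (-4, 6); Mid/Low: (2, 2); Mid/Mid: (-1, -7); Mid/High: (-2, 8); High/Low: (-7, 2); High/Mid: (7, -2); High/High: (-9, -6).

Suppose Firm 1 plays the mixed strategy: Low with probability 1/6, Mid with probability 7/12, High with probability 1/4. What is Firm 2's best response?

Firm 2's best reply maximizes expected payoff against the mix.
Low: (1/6)·(-2) + (7/12)·2 + (1/4)·2 = 4/3
Mid: (1/6)·(-3) + (7/12)·(-7) + (1/4)·(-2) = -61/12
High: (1/6)·6 + (7/12)·8 + (1/4)·(-6) = 25/6
Highest expected payoff is 25/6, from High.

High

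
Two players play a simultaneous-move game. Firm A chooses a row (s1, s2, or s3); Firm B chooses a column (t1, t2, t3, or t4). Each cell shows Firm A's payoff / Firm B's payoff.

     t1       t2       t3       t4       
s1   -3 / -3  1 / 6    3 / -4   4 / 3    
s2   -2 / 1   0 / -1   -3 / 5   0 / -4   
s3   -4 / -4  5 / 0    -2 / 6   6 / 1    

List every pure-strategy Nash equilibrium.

Check mutual best responses: a cell is a NE iff neither player can gain by unilaterally deviating.
Firm A's best responses — vs t1: s2 (payoff -2); vs t2: s3 (payoff 5); vs t3: s1 (payoff 3); vs t4: s3 (payoff 6).
Firm B's best responses — vs s1: t2 (payoff 6); vs s2: t3 (payoff 5); vs s3: t3 (payoff 6).
No cell has both players best-responding. For instance, Firm A's best reply to t3 is s1, but against s1 Firm B prefers t2 over t3.

None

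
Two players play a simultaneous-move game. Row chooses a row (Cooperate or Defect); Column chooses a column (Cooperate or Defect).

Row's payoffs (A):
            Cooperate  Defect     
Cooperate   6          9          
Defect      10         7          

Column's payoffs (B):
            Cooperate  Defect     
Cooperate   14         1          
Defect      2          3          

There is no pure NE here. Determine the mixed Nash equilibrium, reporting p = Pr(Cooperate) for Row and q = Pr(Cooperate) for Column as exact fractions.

In a mixed NE each player is indifferent between their pure strategies, so the opponent's mix sets the indifference.
Column indifferent between Cooperate and Defect: p·14 + (1−p)·2 = p·1 + (1−p)·3 ⟹ 2 + 12p = 3 + (-2)p ⟹ p = 1/14.
Row indifferent between Cooperate and Defect: q·6 + (1−q)·9 = q·10 + (1−q)·7 ⟹ 9 + (-3)q = 7 + 3q ⟹ q = 1/3.

p = 1/14, q = 1/3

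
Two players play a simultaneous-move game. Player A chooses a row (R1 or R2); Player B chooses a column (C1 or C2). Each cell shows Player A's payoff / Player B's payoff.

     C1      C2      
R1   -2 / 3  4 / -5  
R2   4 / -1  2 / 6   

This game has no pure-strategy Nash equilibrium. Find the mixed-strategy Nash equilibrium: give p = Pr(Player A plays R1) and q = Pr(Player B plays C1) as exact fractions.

p = 7/15, q = 1/4

In a mixed NE each player is indifferent between their pure strategies, so the opponent's mix sets the indifference.
Player B indifferent between C1 and C2: p·3 + (1−p)·(-1) = p·(-5) + (1−p)·6 ⟹ (-1) + 4p = 6 + (-11)p ⟹ p = 7/15.
Player A indifferent between R1 and R2: q·(-2) + (1−q)·4 = q·4 + (1−q)·2 ⟹ 4 + (-6)q = 2 + 2q ⟹ q = 1/4.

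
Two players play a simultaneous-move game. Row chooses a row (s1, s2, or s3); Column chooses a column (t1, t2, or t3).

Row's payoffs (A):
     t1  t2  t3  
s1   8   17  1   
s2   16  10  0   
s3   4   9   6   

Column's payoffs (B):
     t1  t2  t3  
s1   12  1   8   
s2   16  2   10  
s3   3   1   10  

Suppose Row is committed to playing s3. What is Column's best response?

With Row fixed at s3, Column's payoffs are: t1 → 3, t2 → 1, t3 → 10.
The maximum is 10, achieved by t3.

t3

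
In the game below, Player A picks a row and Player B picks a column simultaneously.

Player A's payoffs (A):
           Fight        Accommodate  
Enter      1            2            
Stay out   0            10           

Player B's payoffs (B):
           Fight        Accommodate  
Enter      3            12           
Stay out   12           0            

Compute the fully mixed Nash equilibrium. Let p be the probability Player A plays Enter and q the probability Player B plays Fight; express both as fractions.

p = 4/7, q = 8/9

Each player's mixing probability is pinned down by making the *other* player indifferent.
Player B indifferent between Fight and Accommodate: p·3 + (1−p)·12 = p·12 + (1−p)·0 ⟹ 12 + (-9)p = 0 + 12p ⟹ p = 4/7.
Player A indifferent between Enter and Stay out: q·1 + (1−q)·2 = q·0 + (1−q)·10 ⟹ 2 + (-1)q = 10 + (-10)q ⟹ q = 8/9.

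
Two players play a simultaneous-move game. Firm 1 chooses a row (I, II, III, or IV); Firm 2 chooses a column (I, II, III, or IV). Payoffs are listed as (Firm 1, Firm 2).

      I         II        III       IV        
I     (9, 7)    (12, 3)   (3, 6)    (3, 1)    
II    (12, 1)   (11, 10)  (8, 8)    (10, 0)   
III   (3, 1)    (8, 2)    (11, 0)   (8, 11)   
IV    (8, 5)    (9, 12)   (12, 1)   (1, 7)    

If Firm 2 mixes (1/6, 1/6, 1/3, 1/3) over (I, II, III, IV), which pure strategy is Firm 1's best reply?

II

Compute Firm 1's expected payoff from each pure strategy against the given mix.
I: (1/6)·9 + (1/6)·12 + (1/3)·3 + (1/3)·3 = 11/2
II: (1/6)·12 + (1/6)·11 + (1/3)·8 + (1/3)·10 = 59/6
III: (1/6)·3 + (1/6)·8 + (1/3)·11 + (1/3)·8 = 49/6
IV: (1/6)·8 + (1/6)·9 + (1/3)·12 + (1/3)·1 = 43/6
Highest expected payoff is 59/6, from II.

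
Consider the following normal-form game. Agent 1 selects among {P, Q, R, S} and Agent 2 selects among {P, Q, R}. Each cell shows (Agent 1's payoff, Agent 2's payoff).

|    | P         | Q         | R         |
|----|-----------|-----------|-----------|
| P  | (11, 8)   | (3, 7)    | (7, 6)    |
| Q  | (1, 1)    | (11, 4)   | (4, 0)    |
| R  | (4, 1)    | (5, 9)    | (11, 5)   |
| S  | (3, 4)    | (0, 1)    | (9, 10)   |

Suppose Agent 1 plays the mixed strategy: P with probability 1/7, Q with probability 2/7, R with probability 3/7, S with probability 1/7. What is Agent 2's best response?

Q

Agent 2's best reply maximizes expected payoff against the mix.
P: (1/7)·8 + (2/7)·1 + (3/7)·1 + (1/7)·4 = 17/7
Q: (1/7)·7 + (2/7)·4 + (3/7)·9 + (1/7)·1 = 43/7
R: (1/7)·6 + (2/7)·0 + (3/7)·5 + (1/7)·10 = 31/7
Highest expected payoff is 43/7, from Q.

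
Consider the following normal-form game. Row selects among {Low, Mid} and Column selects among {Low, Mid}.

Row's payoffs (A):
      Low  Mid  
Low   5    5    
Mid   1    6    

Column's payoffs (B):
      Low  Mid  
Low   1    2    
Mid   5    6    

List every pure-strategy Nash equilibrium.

(Mid, Mid)

Find each player's best response to every opponent strategy; NE are the intersections.
Row's best responses — vs Low: Low (payoff 5); vs Mid: Mid (payoff 6).
Column's best responses — vs Low: Mid (payoff 2); vs Mid: Mid (payoff 6).
The only mutual best response is (Mid, Mid); neither player gains by switching there.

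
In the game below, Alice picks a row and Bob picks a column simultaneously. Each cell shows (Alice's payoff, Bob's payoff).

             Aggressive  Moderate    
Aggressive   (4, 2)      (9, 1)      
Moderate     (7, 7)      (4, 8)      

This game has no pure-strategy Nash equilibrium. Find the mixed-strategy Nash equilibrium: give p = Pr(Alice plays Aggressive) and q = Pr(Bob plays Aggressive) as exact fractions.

In a mixed NE each player is indifferent between their pure strategies, so the opponent's mix sets the indifference.
Bob indifferent between Aggressive and Moderate: p·2 + (1−p)·7 = p·1 + (1−p)·8 ⟹ 7 + (-5)p = 8 + (-7)p ⟹ p = 1/2.
Alice indifferent between Aggressive and Moderate: q·4 + (1−q)·9 = q·7 + (1−q)·4 ⟹ 9 + (-5)q = 4 + 3q ⟹ q = 5/8.

p = 1/2, q = 5/8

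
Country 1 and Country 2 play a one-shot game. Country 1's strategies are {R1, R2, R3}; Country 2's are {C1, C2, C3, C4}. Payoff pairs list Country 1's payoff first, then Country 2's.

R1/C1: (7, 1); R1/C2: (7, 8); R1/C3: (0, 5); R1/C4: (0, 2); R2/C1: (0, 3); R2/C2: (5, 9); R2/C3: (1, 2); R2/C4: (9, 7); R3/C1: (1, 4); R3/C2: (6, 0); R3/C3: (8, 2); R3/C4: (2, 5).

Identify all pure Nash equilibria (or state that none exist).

A profile is a Nash equilibrium when each player is best-responding to the other.
Country 1's best responses — vs C1: R1 (payoff 7); vs C2: R1 (payoff 7); vs C3: R3 (payoff 8); vs C4: R2 (payoff 9).
Country 2's best responses — vs R1: C2 (payoff 8); vs R2: C2 (payoff 9); vs R3: C4 (payoff 5).
The only mutual best response is (R1, C2); neither player gains by switching there.

(R1, C2)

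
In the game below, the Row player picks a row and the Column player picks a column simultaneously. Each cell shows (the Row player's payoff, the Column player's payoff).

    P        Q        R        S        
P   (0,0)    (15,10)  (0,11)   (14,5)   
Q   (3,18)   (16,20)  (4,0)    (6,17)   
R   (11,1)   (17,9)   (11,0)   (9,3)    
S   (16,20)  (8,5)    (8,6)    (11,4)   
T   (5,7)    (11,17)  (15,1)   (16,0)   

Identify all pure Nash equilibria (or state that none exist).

Find each player's best response to every opponent strategy; NE are the intersections.
The Row player's best responses — vs P: S (payoff 16); vs Q: R (payoff 17); vs R: T (payoff 15); vs S: T (payoff 16).
The Column player's best responses — vs P: R (payoff 11); vs Q: Q (payoff 20); vs R: Q (payoff 9); vs S: P (payoff 20); vs T: Q (payoff 17).
Mutual best responses occur at (R, Q) and (S, P); at each, neither player gains by switching.

(R, Q) and (S, P)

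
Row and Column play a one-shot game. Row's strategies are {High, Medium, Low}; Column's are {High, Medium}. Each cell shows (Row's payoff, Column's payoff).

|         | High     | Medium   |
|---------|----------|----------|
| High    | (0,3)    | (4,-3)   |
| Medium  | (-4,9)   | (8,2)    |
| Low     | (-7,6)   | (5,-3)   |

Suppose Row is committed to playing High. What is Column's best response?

With Row fixed at High, Column's payoffs are: High → 3, Medium → -3.
The maximum is 3, achieved by High.

High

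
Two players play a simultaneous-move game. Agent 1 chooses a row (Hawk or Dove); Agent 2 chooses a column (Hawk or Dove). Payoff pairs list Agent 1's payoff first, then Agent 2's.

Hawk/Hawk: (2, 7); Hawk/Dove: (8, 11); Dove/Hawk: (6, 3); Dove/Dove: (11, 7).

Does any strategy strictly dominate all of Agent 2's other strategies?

Check whether one of Agent 2's strategies beats all alternatives regardless of what the opponent does.
Dove strictly dominates: vs Hawk: 11 > 7; vs Dove: 7 > 3.

Dove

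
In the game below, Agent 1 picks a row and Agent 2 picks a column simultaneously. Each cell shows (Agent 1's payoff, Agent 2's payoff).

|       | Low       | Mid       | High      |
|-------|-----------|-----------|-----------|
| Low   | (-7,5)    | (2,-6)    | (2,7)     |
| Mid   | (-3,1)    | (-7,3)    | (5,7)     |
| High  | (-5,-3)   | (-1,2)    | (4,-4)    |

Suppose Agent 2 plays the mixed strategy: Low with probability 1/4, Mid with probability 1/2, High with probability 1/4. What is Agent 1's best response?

Compute Agent 1's expected payoff from each pure strategy against the given mix.
Low: (1/4)·(-7) + (1/2)·2 + (1/4)·2 = -1/4
Mid: (1/4)·(-3) + (1/2)·(-7) + (1/4)·5 = -3
High: (1/4)·(-5) + (1/2)·(-1) + (1/4)·4 = -3/4
Highest expected payoff is -1/4, from Low.

Low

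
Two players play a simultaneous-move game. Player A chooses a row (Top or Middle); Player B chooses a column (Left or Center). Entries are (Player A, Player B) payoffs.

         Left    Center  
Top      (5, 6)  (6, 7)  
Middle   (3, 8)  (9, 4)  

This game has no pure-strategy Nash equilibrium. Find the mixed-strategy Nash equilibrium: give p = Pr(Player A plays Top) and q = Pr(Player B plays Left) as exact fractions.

Each player's mixing probability is pinned down by making the *other* player indifferent.
Player B indifferent between Left and Center: p·6 + (1−p)·8 = p·7 + (1−p)·4 ⟹ 8 + (-2)p = 4 + 3p ⟹ p = 4/5.
Player A indifferent between Top and Middle: q·5 + (1−q)·6 = q·3 + (1−q)·9 ⟹ 6 + (-1)q = 9 + (-6)q ⟹ q = 3/5.

p = 4/5, q = 3/5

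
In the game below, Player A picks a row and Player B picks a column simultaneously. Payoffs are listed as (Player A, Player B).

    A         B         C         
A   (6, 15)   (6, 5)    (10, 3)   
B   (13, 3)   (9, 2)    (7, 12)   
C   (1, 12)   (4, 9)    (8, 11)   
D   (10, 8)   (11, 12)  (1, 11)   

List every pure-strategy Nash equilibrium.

(D, B)

A profile is a Nash equilibrium when each player is best-responding to the other.
Player A's best responses — vs A: B (payoff 13); vs B: D (payoff 11); vs C: A (payoff 10).
Player B's best responses — vs A: A (payoff 15); vs B: C (payoff 12); vs C: A (payoff 12); vs D: B (payoff 12).
The only mutual best response is (D, B); neither player gains by switching there.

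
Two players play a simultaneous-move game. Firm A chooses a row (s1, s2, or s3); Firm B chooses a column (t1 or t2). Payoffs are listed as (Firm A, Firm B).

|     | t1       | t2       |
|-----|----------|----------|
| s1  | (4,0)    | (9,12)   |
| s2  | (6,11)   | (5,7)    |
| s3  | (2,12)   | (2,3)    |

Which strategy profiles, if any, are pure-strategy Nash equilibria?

A profile is a Nash equilibrium when each player is best-responding to the other.
Firm A's best responses — vs t1: s2 (payoff 6); vs t2: s1 (payoff 9).
Firm B's best responses — vs s1: t2 (payoff 12); vs s2: t1 (payoff 11); vs s3: t1 (payoff 12).
Mutual best responses occur at (s1, t2) and (s2, t1); at each, neither player gains by switching.

(s1, t2) and (s2, t1)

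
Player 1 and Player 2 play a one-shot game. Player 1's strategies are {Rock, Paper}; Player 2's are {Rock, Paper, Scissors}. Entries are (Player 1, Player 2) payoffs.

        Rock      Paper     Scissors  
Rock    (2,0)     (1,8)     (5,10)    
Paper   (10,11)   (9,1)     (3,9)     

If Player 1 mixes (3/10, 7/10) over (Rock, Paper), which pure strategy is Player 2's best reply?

Compute Player 2's expected payoff from each pure strategy against the given mix.
Rock: (3/10)·0 + (7/10)·11 = 77/10
Paper: (3/10)·8 + (7/10)·1 = 31/10
Scissors: (3/10)·10 + (7/10)·9 = 93/10
Highest expected payoff is 93/10, from Scissors.

Scissors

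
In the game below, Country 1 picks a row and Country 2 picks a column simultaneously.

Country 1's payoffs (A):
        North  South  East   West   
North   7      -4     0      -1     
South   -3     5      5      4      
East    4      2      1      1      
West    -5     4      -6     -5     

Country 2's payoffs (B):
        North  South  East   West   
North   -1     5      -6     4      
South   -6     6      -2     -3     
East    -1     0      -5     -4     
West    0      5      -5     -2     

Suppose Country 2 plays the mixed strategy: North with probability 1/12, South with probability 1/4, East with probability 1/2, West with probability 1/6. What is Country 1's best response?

South

Compute Country 1's expected payoff from each pure strategy against the given mix.
North: (1/12)·7 + (1/4)·(-4) + (1/2)·0 + (1/6)·(-1) = -7/12
South: (1/12)·(-3) + (1/4)·5 + (1/2)·5 + (1/6)·4 = 25/6
East: (1/12)·4 + (1/4)·2 + (1/2)·1 + (1/6)·1 = 3/2
West: (1/12)·(-5) + (1/4)·4 + (1/2)·(-6) + (1/6)·(-5) = -13/4
Highest expected payoff is 25/6, from South.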